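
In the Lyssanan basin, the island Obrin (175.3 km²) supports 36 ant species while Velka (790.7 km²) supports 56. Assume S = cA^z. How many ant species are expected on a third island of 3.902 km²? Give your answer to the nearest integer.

12

z = ln(56/36) / ln(790.7/175.3) = 0.4418 / 1.5064 = 0.2933
c = 36 / 175.3^0.2933 = 36 / 4.551 = 7.91
S₃ = 7.91 × 3.902^0.2933 = 7.91 × 1.491 ≈ 11.79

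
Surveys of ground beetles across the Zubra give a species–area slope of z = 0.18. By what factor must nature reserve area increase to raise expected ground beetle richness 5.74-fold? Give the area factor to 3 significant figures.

(A₂/A₁)^0.18 = 5.74, so A₂/A₁ = 5.74^(1/0.18) = 5.74^5.556
ln(A₂/A₁) = ln 5.74 / 0.18 = 1.7475 / 0.18 = 9.7081
A₂/A₁ = e^9.7081 ≈ 16450

16500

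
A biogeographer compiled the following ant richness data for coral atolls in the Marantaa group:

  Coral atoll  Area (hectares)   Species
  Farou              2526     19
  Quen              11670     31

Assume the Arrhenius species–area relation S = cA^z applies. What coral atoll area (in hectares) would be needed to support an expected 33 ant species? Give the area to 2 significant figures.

z = ln(31/19) / ln(11670/2526) = 0.4895 / 1.5304 = 0.3199
c = 19 / 2526^0.3199 = 19 / 12.26 = 1.55
A = (33/1.55)^(1/0.3199) ⇒ ln A = ln(21.29)/0.3199 = 9.5602
A = e^9.5602 ≈ 14189 hectares

14000 hectares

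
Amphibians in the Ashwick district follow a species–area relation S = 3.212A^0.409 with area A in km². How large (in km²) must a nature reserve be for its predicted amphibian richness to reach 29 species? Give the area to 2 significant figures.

220 km²

29 = 3.212 × A^0.409  ⇒  A^0.409 = 29/3.212 = 9.029
ln A = ln(9.029) / 0.409 = 2.2004 / 0.409 = 5.3800
A = e^5.3800 ≈ 217 km²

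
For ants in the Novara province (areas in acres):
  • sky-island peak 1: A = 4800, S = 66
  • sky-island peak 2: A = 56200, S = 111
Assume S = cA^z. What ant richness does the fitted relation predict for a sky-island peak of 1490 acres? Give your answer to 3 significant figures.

z = ln(111/66) / ln(56200/4800) = 0.5199 / 2.4603 = 0.2113
c = 66 / 4800^0.2113 = 66 / 5.996 = 11.01
S₃ = 11.01 × 1490^0.2113 = 11.01 × 4.683 ≈ 51.55

51.5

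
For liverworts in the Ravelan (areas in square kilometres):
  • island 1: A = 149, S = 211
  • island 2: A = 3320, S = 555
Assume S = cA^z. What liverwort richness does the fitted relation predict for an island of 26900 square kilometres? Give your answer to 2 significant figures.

1100

z = ln(555/211) / ln(3320/149) = 0.9671 / 3.1038 = 0.3116
c = 211 / 149^0.3116 = 211 / 4.755 = 44.37
S₃ = 44.37 × 26900^0.3116 = 44.37 × 24 ≈ 1065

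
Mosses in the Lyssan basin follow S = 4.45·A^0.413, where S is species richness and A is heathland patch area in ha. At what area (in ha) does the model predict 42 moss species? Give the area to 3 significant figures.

229 ha

42 = 4.45 × A^0.413  ⇒  A^0.413 = 42/4.45 = 9.438
ln A = ln(9.438) / 0.413 = 2.2448 / 0.413 = 5.4353
A = e^5.4353 ≈ 229.4 ha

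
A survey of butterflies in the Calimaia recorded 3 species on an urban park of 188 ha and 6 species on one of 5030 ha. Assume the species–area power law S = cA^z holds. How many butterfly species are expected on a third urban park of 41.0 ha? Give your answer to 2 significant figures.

z = ln(6/3) / ln(5030/188) = 0.6931 / 3.2867 = 0.2109
c = 3 / 188^0.2109 = 3 / 3.017 = 0.9943
S₃ = 0.9943 × 41^0.2109 = 0.9943 × 2.188 ≈ 2.176

2.2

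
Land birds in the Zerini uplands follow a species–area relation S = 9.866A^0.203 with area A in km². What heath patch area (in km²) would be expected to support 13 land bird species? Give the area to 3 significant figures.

3.89 km²

13 = 9.866 × A^0.203  ⇒  A^0.203 = 13/9.866 = 1.318
ln A = ln(1.318) / 0.203 = 0.2759 / 0.203 = 1.3589
A = e^1.3589 ≈ 3.892 km²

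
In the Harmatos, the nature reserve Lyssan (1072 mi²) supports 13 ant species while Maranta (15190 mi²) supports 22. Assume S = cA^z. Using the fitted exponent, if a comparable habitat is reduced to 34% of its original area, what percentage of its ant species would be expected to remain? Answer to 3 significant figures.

z = ln(22/13) / ln(15190/1072) = 0.5261 / 2.6511 = 0.1984
S_new/S_old = (A_new/A_old)^z = 0.34^0.1984 = exp(0.1984 × -1.0788) = 0.8073

80.7%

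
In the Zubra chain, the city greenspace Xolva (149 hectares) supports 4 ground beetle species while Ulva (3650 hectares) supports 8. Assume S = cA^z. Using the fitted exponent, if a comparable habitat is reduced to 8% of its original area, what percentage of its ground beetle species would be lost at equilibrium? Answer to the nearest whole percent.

42%

z = ln(8/4) / ln(3650/149) = 0.6931 / 3.1985 = 0.2167
S_new/S_old = (A_new/A_old)^z = 0.08^0.2167 = exp(0.2167 × -2.5257) = 0.5785
Fraction lost = 1 − 0.5785 = 0.4215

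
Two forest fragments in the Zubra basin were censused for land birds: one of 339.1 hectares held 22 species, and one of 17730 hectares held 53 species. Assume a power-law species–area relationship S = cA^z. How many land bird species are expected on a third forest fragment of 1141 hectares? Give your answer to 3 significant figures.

z = ln(53/22) / ln(17730/339.1) = 0.8792 / 3.9567 = 0.2222
c = 22 / 339.1^0.2222 = 22 / 3.65 = 6.028
S₃ = 6.028 × 1141^0.2222 = 6.028 × 4.779 ≈ 28.81

28.8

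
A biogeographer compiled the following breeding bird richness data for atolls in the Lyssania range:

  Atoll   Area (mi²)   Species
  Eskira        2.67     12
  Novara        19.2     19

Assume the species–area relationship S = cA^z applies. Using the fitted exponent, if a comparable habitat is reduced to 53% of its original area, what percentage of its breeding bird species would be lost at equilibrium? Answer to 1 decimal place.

13.7%

z = ln(19/12) / ln(19.2/2.67) = 0.4595 / 1.9728 = 0.2329
S_new/S_old = (A_new/A_old)^z = 0.53^0.2329 = exp(0.2329 × -0.6349) = 0.8625
Fraction lost = 1 − 0.8625 = 0.1375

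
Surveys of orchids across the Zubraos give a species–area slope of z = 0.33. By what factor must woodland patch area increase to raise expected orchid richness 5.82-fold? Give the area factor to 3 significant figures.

208

(A₂/A₁)^0.33 = 5.82, so A₂/A₁ = 5.82^(1/0.33) = 5.82^3.03
ln(A₂/A₁) = ln 5.82 / 0.33 = 1.7613 / 0.33 = 5.3373
A₂/A₁ = e^5.3373 ≈ 207.9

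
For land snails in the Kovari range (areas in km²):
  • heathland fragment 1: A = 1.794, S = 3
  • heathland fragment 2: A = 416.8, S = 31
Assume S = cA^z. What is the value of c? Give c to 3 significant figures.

z = ln(S₂/S₁) / ln(A₂/A₁) = ln(31/3) / ln(416.8/1.794) = 2.3354 / 5.4482 = 0.4287
c = S₁ / A₁^z = 3 / 1.794^0.4287 = 3 / 1.285 = 2.335

2.34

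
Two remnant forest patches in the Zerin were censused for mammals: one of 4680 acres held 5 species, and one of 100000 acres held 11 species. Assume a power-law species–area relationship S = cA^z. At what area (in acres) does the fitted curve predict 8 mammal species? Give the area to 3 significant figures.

29000 acres

z = ln(11/5) / ln(100000/4680) = 0.7885 / 3.0619 = 0.2575
c = 5 / 4680^0.2575 = 5 / 8.813 = 0.5674
A = (8/0.5674)^(1/0.2575) ⇒ ln A = ln(14.1)/0.2575 = 10.2763
A = e^10.2763 ≈ 29035 acres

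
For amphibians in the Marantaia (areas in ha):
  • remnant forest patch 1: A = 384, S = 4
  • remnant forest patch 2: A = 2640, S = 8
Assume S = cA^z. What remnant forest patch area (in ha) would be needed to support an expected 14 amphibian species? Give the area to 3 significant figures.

z = ln(8/4) / ln(2640/384) = 0.6931 / 1.9279 = 0.3595
c = 4 / 384^0.3595 = 4 / 8.495 = 0.4709
A = (14/0.4709)^(1/0.3595) ⇒ ln A = ln(29.73)/0.3595 = 9.4350
A = e^9.4350 ≈ 12519 ha

12500 ha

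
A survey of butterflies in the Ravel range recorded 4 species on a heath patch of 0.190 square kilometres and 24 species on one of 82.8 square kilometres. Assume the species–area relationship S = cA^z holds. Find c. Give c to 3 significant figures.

z = ln(S₂/S₁) / ln(A₂/A₁) = ln(24/4) / ln(82.8/0.19) = 1.7918 / 6.0772 = 0.2948
c = S₁ / A₁^z = 4 / 0.19^0.2948 = 4 / 0.6128 = 6.527

6.53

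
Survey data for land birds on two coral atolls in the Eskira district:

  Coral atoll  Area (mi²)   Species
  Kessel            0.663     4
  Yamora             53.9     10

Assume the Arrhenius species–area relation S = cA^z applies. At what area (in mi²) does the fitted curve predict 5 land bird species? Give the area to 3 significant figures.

1.93 mi²

z = ln(10/4) / ln(53.9/0.663) = 0.9163 / 4.3981 = 0.2083
c = 4 / 0.663^0.2083 = 4 / 0.9179 = 4.358
A = (5/4.358)^(1/0.2083) ⇒ ln A = ln(1.147)/0.2083 = 0.6601
A = e^0.6601 ≈ 1.935 mi²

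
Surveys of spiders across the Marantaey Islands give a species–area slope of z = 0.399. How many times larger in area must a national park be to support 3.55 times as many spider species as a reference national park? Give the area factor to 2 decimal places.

(A₂/A₁)^0.399 = 3.55, so A₂/A₁ = 3.55^(1/0.399) = 3.55^2.506
ln(A₂/A₁) = ln 3.55 / 0.399 = 1.2669 / 0.399 = 3.1753
A₂/A₁ = e^3.1753 ≈ 23.93

23.93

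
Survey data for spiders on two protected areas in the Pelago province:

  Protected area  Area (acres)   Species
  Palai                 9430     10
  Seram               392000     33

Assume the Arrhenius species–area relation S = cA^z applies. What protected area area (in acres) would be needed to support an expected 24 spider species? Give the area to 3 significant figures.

z = ln(33/10) / ln(392000/9430) = 1.1939 / 3.7274 = 0.3203
c = 10 / 9430^0.3203 = 10 / 18.75 = 0.5332
A = (24/0.5332)^(1/0.3203) ⇒ ln A = ln(45.01)/0.3203 = 11.8848
A = e^11.8848 ≈ 145048 acres

145000 acres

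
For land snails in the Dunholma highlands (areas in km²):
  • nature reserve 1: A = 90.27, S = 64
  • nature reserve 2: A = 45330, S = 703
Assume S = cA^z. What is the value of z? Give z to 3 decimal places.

0.385

Taking logs: ln S = ln c + z ln A, so z = (ln S₂ − ln S₁)/(ln A₂ − ln A₁).
z = ln(703/64) / ln(45330/90.27) = ln(10.98) / ln(502.2) = 2.3965 / 6.2189 = 0.3854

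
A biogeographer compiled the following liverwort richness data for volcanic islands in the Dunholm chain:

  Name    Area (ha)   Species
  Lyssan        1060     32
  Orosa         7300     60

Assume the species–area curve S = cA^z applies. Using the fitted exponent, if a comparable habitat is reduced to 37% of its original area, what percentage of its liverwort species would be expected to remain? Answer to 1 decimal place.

72.3%

z = ln(60/32) / ln(7300/1060) = 0.6286 / 1.9296 = 0.3258
S_new/S_old = (A_new/A_old)^z = 0.37^0.3258 = exp(0.3258 × -0.9943) = 0.7233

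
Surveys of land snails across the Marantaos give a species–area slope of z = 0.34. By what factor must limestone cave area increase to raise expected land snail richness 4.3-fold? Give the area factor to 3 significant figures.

(A₂/A₁)^0.34 = 4.3, so A₂/A₁ = 4.3^(1/0.34) = 4.3^2.941
ln(A₂/A₁) = ln 4.3 / 0.34 = 1.4586 / 0.34 = 4.2900
A₂/A₁ = e^4.2900 ≈ 72.97

73.0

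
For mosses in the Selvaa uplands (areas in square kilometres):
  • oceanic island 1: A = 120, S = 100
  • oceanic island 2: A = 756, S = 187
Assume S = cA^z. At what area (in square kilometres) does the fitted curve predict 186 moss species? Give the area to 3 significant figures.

z = ln(187/100) / ln(756/120) = 0.6259 / 1.8405 = 0.3401
c = 100 / 120^0.3401 = 100 / 5.094 = 19.63
A = (186/19.63)^(1/0.3401) ⇒ ln A = ln(9.476)/0.3401 = 6.6123
A = e^6.6123 ≈ 744.2 square kilometres

744 square kilometres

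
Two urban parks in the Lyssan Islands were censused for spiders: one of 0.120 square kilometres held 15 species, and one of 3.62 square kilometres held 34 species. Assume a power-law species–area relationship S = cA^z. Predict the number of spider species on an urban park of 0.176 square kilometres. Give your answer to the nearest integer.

z = ln(34/15) / ln(3.62/0.12) = 0.8183 / 3.4067 = 0.2402
c = 15 / 0.12^0.2402 = 15 / 0.6009 = 24.96
S₃ = 24.96 × 0.176^0.2402 = 24.96 × 0.6588 ≈ 16.45

16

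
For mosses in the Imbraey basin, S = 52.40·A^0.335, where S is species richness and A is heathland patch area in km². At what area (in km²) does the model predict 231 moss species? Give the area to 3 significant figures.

83.8 km²

231 = 52.4 × A^0.335  ⇒  A^0.335 = 231/52.4 = 4.408
ln A = ln(4.408) / 0.335 = 1.4835 / 0.335 = 4.4284
A = e^4.4284 ≈ 83.8 km²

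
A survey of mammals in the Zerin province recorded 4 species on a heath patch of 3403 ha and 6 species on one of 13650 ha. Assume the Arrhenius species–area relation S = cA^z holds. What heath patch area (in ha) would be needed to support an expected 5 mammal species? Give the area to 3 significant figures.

z = ln(6/4) / ln(13650/3403) = 0.4055 / 1.3891 = 0.2919
c = 4 / 3403^0.2919 = 4 / 10.74 = 0.3725
A = (5/0.3725)^(1/0.2919) ⇒ ln A = ln(13.42)/0.2919 = 8.8969
A = e^8.8969 ≈ 7309 ha

7310 ha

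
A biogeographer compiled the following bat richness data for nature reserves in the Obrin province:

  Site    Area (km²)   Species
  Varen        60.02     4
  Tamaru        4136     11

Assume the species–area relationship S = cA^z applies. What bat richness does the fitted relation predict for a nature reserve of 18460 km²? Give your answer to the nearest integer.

16

z = ln(11/4) / ln(4136/60.02) = 1.0116 / 4.2328 = 0.2390
c = 4 / 60.02^0.2390 = 4 / 2.661 = 1.503
S₃ = 1.503 × 18460^0.2390 = 1.503 × 10.46 ≈ 15.73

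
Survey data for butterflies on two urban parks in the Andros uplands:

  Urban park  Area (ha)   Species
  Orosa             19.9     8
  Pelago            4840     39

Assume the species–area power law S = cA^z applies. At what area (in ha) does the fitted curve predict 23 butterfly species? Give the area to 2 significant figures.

780 ha

z = ln(39/8) / ln(4840/19.9) = 1.5841 / 5.4940 = 0.2883
c = 8 / 19.9^0.2883 = 8 / 2.369 = 3.377
A = (23/3.377)^(1/0.2883) ⇒ ln A = ln(6.81)/0.2883 = 6.6533
A = e^6.6533 ≈ 775.3 ha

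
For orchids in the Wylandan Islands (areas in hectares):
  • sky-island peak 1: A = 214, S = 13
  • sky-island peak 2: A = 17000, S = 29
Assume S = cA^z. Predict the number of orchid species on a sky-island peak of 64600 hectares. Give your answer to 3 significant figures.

37.0

z = ln(29/13) / ln(17000/214) = 0.8023 / 4.3750 = 0.1834
c = 13 / 214^0.1834 = 13 / 2.675 = 4.859
S₃ = 4.859 × 64600^0.1834 = 4.859 × 7.624 ≈ 37.04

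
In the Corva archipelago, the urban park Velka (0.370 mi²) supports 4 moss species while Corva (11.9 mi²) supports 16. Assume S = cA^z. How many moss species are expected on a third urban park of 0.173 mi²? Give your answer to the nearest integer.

3

z = ln(16/4) / ln(11.9/0.37) = 1.3863 / 3.4708 = 0.3994
c = 4 / 0.37^0.3994 = 4 / 0.6723 = 5.95
S₃ = 5.95 × 0.173^0.3994 = 5.95 × 0.4962 ≈ 2.953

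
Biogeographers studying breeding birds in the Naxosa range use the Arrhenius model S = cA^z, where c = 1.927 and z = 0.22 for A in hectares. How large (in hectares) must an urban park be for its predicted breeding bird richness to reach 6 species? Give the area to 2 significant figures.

6 = 1.927 × A^0.22  ⇒  A^0.22 = 6/1.927 = 3.114
ln A = ln(3.114) / 0.22 = 1.1358 / 0.22 = 5.1627
A = e^5.1627 ≈ 174.6 hectares

170 hectares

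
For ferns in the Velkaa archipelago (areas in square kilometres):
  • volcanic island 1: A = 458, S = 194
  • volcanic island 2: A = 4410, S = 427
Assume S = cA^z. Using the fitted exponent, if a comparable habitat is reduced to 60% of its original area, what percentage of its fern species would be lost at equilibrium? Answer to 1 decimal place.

16.3%

z = ln(427/194) / ln(4410/458) = 0.7889 / 2.2648 = 0.3483
S_new/S_old = (A_new/A_old)^z = 0.6^0.3483 = exp(0.3483 × -0.5108) = 0.837
Fraction lost = 1 − 0.837 = 0.163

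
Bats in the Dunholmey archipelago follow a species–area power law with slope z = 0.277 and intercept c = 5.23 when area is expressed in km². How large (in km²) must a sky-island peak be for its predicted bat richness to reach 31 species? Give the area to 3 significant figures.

617 km²

31 = 5.23 × A^0.277  ⇒  A^0.277 = 31/5.23 = 5.927
ln A = ln(5.927) / 0.277 = 1.7796 / 0.277 = 6.4245
A = e^6.4245 ≈ 616.7 km²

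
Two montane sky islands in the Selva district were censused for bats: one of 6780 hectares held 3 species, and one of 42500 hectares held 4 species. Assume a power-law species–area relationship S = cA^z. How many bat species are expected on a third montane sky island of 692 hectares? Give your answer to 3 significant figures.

z = ln(4/3) / ln(42500/6780) = 0.2877 / 1.8355 = 0.1567
c = 3 / 6780^0.1567 = 3 / 3.985 = 0.7528
S₃ = 0.7528 × 692^0.1567 = 0.7528 × 2.787 ≈ 2.098

2.10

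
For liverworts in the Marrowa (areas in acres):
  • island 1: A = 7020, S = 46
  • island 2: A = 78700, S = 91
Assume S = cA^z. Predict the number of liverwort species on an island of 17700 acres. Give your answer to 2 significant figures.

60

z = ln(91/46) / ln(78700/7020) = 0.6822 / 2.4169 = 0.2823
c = 46 / 7020^0.2823 = 46 / 12.18 = 3.776
S₃ = 3.776 × 17700^0.2823 = 3.776 × 15.82 ≈ 59.72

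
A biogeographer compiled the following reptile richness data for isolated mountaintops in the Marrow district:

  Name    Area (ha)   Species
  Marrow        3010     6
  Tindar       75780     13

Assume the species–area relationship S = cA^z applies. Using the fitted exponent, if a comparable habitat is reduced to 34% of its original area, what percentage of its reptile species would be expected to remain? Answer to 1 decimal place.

z = ln(13/6) / ln(75780/3010) = 0.7732 / 3.2259 = 0.2397
S_new/S_old = (A_new/A_old)^z = 0.34^0.2397 = exp(0.2397 × -1.0788) = 0.7722

77.2%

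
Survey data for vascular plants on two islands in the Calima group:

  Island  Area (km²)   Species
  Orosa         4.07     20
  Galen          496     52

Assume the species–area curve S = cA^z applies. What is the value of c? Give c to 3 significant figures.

z = ln(S₂/S₁) / ln(A₂/A₁) = ln(52/20) / ln(496/4.07) = 0.9555 / 4.8029 = 0.1989
c = S₁ / A₁^z = 20 / 4.07^0.1989 = 20 / 1.322 = 15.13

15.1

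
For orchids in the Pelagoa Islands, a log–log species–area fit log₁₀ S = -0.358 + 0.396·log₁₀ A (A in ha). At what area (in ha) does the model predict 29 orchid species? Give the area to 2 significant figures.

40000 ha

29 = 0.4385 × A^0.396  ⇒  A^0.396 = 29/0.4385 = 66.13
ln A = ln(66.13) / 0.396 = 4.1916 / 0.396 = 10.5849
A = e^10.5849 ≈ 39533 ha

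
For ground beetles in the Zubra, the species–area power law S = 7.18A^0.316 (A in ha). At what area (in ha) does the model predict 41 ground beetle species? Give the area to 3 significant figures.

41 = 7.18 × A^0.316  ⇒  A^0.316 = 41/7.18 = 5.71
ln A = ln(5.71) / 0.316 = 1.7423 / 0.316 = 5.5135
A = e^5.5135 ≈ 248 ha

248 ha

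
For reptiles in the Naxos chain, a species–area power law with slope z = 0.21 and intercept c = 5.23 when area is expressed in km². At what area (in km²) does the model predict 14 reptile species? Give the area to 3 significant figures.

109 km²

14 = 5.23 × A^0.21  ⇒  A^0.21 = 14/5.23 = 2.677
ln A = ln(2.677) / 0.21 = 0.9846 / 0.21 = 4.6888
A = e^4.6888 ≈ 108.7 km²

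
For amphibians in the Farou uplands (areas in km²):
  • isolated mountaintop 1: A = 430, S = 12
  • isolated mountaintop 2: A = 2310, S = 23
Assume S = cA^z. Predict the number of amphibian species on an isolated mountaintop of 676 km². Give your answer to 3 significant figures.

z = ln(23/12) / ln(2310/430) = 0.6506 / 1.6812 = 0.3870
c = 12 / 430^0.3870 = 12 / 10.45 = 1.148
S₃ = 1.148 × 676^0.3870 = 1.148 × 12.45 ≈ 14.3

14.3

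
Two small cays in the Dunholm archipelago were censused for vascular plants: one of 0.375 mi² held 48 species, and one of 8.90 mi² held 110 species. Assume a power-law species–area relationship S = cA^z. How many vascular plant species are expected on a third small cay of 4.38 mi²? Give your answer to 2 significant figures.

z = ln(110/48) / ln(8.9/0.375) = 0.8293 / 3.1669 = 0.2619
c = 48 / 0.375^0.2619 = 48 / 0.7735 = 62.06
S₃ = 62.06 × 4.38^0.2619 = 62.06 × 1.472 ≈ 91.36

91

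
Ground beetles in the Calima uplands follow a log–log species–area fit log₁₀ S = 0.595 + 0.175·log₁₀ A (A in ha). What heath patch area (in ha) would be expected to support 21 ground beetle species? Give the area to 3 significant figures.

14300 ha

21 = 3.936 × A^0.175  ⇒  A^0.175 = 21/3.936 = 5.336
ln A = ln(5.336) / 0.175 = 1.6745 / 0.175 = 9.5685
A = e^9.5685 ≈ 14307 ha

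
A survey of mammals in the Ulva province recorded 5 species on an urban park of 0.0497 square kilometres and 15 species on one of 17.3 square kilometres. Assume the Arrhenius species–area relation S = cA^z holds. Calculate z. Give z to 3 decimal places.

0.188

Taking logs: ln S = ln c + z ln A, so z = (ln S₂ − ln S₁)/(ln A₂ − ln A₁).
z = ln(15/5) / ln(17.3/0.0497) = ln(3) / ln(348.1) = 1.0986 / 5.8525 = 0.1877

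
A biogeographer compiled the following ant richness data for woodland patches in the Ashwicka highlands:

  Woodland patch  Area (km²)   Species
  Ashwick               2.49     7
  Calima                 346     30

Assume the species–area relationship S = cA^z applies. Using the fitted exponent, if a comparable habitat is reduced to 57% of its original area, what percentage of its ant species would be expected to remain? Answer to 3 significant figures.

84.7%

z = ln(30/7) / ln(346/2.49) = 1.4553 / 4.9342 = 0.2949
S_new/S_old = (A_new/A_old)^z = 0.57^0.2949 = exp(0.2949 × -0.5621) = 0.8472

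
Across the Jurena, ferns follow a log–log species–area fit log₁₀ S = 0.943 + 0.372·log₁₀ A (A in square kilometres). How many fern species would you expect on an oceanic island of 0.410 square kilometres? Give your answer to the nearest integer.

6 species

S = 8.77 × 0.41^0.372 = 8.77 × 0.7177 ≈ 6.294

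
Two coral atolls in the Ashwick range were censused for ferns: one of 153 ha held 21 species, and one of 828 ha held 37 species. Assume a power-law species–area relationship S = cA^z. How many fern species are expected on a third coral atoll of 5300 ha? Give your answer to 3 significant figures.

z = ln(37/21) / ln(828/153) = 0.5664 / 1.6886 = 0.3354
c = 21 / 153^0.3354 = 21 / 5.405 = 3.885
S₃ = 3.885 × 5300^0.3354 = 3.885 × 17.75 ≈ 68.97

69.0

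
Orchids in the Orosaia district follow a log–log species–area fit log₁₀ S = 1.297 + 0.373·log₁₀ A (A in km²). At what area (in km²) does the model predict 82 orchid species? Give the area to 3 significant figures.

82 = 19.82 × A^0.373  ⇒  A^0.373 = 82/19.82 = 4.138
ln A = ln(4.138) / 0.373 = 1.4203 / 0.373 = 3.8077
A = e^3.8077 ≈ 45.05 km²

45.0 km²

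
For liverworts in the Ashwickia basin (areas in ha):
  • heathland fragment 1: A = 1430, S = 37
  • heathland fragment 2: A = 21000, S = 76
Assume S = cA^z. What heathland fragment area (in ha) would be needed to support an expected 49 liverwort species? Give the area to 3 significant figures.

4080 ha

z = ln(76/37) / ln(21000/1430) = 0.7198 / 2.6868 = 0.2679
c = 37 / 1430^0.2679 = 37 / 7.004 = 5.283
A = (49/5.283)^(1/0.2679) ⇒ ln A = ln(9.275)/0.2679 = 8.3140
A = e^8.3140 ≈ 4080 ha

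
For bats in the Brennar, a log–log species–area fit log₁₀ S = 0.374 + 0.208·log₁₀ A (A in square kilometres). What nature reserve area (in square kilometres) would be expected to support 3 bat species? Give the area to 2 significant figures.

3.1 square kilometres

3 = 2.366 × A^0.208  ⇒  A^0.208 = 3/2.366 = 1.268
ln A = ln(1.268) / 0.208 = 0.2374 / 0.208 = 1.1416
A = e^1.1416 ≈ 3.132 square kilometres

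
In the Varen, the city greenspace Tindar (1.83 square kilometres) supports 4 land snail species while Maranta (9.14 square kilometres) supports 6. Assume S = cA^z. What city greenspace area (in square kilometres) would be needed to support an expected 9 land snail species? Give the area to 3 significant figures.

45.7 square kilometres

z = ln(6/4) / ln(9.14/1.83) = 0.4055 / 1.6083 = 0.2521
c = 4 / 1.83^0.2521 = 4 / 1.165 = 3.435
A = (9/3.435)^(1/0.2521) ⇒ ln A = ln(2.62)/0.2521 = 3.8210
A = e^3.8210 ≈ 45.65 square kilometres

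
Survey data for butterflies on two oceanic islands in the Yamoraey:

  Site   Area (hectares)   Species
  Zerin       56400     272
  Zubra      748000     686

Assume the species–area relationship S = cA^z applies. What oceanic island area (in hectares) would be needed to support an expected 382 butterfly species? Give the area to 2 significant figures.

z = ln(686/272) / ln(748000/56400) = 0.9251 / 2.5849 = 0.3579
c = 272 / 56400^0.3579 = 272 / 50.16 = 5.423
A = (382/5.423)^(1/0.3579) ⇒ ln A = ln(70.44)/0.3579 = 11.8892
A = e^11.8892 ≈ 145687 hectares

150000 hectares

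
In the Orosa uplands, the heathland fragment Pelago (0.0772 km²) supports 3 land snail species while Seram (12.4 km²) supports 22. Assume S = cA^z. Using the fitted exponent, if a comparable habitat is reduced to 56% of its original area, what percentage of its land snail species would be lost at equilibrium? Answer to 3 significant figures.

z = ln(22/3) / ln(12.4/0.0772) = 1.9924 / 5.0791 = 0.3923
S_new/S_old = (A_new/A_old)^z = 0.56^0.3923 = exp(0.3923 × -0.5798) = 0.7966
Fraction lost = 1 − 0.7966 = 0.2034

20.3%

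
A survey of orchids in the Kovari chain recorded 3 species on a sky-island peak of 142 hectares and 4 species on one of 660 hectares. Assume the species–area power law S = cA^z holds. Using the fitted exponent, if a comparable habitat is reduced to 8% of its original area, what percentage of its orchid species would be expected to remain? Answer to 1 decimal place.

62.3%

z = ln(4/3) / ln(660/142) = 0.2877 / 1.5364 = 0.1872
S_new/S_old = (A_new/A_old)^z = 0.08^0.1872 = exp(0.1872 × -2.5257) = 0.6232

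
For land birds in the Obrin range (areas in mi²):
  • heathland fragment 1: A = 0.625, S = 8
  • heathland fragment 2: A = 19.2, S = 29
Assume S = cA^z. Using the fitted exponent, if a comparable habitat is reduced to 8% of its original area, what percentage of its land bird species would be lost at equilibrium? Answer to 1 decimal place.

61.3%

z = ln(29/8) / ln(19.2/0.625) = 1.2879 / 3.4249 = 0.3760
S_new/S_old = (A_new/A_old)^z = 0.08^0.3760 = exp(0.3760 × -2.5257) = 0.3868
Fraction lost = 1 − 0.3868 = 0.6132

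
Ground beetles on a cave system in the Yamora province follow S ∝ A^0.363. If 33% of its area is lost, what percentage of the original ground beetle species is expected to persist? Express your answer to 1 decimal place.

86.5%

S_new/S_old = (A_new/A_old)^z = 0.67^0.363
= exp(0.363 × ln 0.67) = exp(0.363 × -0.4005) = exp(-0.1454) ≈ 0.8647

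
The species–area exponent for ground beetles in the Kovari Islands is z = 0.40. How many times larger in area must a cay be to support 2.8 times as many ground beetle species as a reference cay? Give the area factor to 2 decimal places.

(A₂/A₁)^0.4 = 2.8, so A₂/A₁ = 2.8^(1/0.4) = 2.8^2.5
ln(A₂/A₁) = ln 2.8 / 0.4 = 1.0296 / 0.4 = 2.5740
A₂/A₁ = e^2.5740 ≈ 13.12

13.12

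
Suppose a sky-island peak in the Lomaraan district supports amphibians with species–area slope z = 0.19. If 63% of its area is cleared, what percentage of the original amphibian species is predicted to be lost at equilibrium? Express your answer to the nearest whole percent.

S_new/S_old = (A_new/A_old)^z = 0.37^0.19
= exp(0.19 × ln 0.37) = exp(0.19 × -0.9943) = exp(-0.1889) ≈ 0.8279
Fraction lost = 1 − 0.8279 = 0.1721

17%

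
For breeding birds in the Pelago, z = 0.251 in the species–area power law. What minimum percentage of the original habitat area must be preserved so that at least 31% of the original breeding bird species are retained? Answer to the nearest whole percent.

Need (A_new/A_old)^0.251 = 0.31, so A_new/A_old = 0.31^(1/0.251) = 0.31^3.984
ln(A_new/A_old) = ln 0.31 / 0.251 = -1.1712 / 0.251 = -4.6661
A_new/A_old = e^-4.6661 ≈ 0.009409

1%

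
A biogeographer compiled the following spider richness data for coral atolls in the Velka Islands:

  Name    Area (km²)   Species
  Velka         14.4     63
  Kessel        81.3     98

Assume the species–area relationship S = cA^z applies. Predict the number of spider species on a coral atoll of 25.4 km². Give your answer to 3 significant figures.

72.8

z = ln(98/63) / ln(81.3/14.4) = 0.4418 / 1.7309 = 0.2553
c = 63 / 14.4^0.2553 = 63 / 1.976 = 31.89
S₃ = 31.89 × 25.4^0.2553 = 31.89 × 2.283 ≈ 72.82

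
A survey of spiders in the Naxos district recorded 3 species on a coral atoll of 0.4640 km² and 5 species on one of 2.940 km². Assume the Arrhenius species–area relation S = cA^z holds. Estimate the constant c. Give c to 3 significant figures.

3.71

z = ln(S₂/S₁) / ln(A₂/A₁) = ln(5/3) / ln(2.94/0.464) = 0.5108 / 1.8463 = 0.2767
c = S₁ / A₁^z = 3 / 0.464^0.2767 = 3 / 0.8086 = 3.71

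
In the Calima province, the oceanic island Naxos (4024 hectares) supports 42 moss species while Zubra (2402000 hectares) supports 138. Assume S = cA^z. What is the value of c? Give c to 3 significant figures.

8.96

z = ln(S₂/S₁) / ln(A₂/A₁) = ln(138/42) / ln(2402000/4024) = 1.1896 / 6.3918 = 0.1861
c = S₁ / A₁^z = 42 / 4024^0.1861 = 42 / 4.687 = 8.962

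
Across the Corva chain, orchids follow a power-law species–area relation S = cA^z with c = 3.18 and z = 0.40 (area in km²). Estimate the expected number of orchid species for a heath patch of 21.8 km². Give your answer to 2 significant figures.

S = 3.18 × 21.8^0.4 = 3.18 × 3.431 ≈ 10.91

11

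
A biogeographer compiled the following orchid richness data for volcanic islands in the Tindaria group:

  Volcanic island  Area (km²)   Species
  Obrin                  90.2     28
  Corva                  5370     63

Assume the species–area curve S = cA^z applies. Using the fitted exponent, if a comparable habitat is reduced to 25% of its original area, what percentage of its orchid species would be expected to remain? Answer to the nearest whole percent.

76%

z = ln(63/28) / ln(5370/90.2) = 0.8109 / 4.0866 = 0.1984
S_new/S_old = (A_new/A_old)^z = 0.25^0.1984 = exp(0.1984 × -1.3863) = 0.7595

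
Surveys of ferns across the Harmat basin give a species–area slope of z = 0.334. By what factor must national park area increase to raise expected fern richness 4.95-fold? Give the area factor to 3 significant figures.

120

(A₂/A₁)^0.334 = 4.95, so A₂/A₁ = 4.95^(1/0.334) = 4.95^2.994
ln(A₂/A₁) = ln 4.95 / 0.334 = 1.5994 / 0.334 = 4.7886
A₂/A₁ = e^4.7886 ≈ 120.1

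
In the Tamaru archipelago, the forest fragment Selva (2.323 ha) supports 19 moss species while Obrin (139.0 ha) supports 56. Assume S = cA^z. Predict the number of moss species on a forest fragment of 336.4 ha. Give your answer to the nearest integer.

z = ln(56/19) / ln(139/2.323) = 1.0809 / 4.0916 = 0.2642
c = 19 / 2.323^0.2642 = 19 / 1.249 = 15.21
S₃ = 15.21 × 336.4^0.2642 = 15.21 × 4.651 ≈ 70.73

71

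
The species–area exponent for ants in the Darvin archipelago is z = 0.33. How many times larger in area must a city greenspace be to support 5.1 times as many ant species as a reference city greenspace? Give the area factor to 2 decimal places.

139.36

(A₂/A₁)^0.33 = 5.1, so A₂/A₁ = 5.1^(1/0.33) = 5.1^3.03
ln(A₂/A₁) = ln 5.1 / 0.33 = 1.6292 / 0.33 = 4.9371
A₂/A₁ = e^4.9371 ≈ 139.4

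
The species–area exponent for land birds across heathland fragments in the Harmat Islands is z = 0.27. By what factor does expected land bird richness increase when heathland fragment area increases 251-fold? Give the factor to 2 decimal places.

S₂/S₁ = (A₂/A₁)^z = 251^0.27
ln(S₂/S₁) = 0.27 × ln 251 = 0.27 × 5.5255 = 1.4919
S₂/S₁ = e^1.4919 ≈ 4.445

4.45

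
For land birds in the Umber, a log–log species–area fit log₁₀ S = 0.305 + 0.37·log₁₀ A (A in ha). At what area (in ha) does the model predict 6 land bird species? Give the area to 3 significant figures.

19.0 ha

6 = 2.018 × A^0.37  ⇒  A^0.37 = 6/2.018 = 2.973
ln A = ln(2.973) / 0.37 = 1.0895 / 0.37 = 2.9445
A = e^2.9445 ≈ 19 ha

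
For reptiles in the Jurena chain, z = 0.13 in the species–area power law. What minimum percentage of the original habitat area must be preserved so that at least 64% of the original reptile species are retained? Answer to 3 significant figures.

3.23%

Need (A_new/A_old)^0.13 = 0.64, so A_new/A_old = 0.64^(1/0.13) = 0.64^7.692
ln(A_new/A_old) = ln 0.64 / 0.13 = -0.4463 / 0.13 = -3.4330
A_new/A_old = e^-3.4330 ≈ 0.03229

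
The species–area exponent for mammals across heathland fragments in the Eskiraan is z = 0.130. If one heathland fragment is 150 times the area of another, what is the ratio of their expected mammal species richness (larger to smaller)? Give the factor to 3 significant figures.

S₂/S₁ = (A₂/A₁)^z = 150^0.13
ln(S₂/S₁) = 0.13 × ln 150 = 0.13 × 5.0106 = 0.6514
S₂/S₁ = e^0.6514 ≈ 1.918

1.92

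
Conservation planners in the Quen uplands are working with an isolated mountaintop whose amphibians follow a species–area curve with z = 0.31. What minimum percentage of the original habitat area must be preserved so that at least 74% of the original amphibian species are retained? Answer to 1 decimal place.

Need (A_new/A_old)^0.31 = 0.74, so A_new/A_old = 0.74^(1/0.31) = 0.74^3.226
ln(A_new/A_old) = ln 0.74 / 0.31 = -0.3011 / 0.31 = -0.9713
A_new/A_old = e^-0.9713 ≈ 0.3786

37.9%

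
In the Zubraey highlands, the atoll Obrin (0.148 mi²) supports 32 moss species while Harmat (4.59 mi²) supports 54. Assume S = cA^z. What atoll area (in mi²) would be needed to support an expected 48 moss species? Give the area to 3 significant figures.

z = ln(54/32) / ln(4.59/0.148) = 0.5232 / 3.4344 = 0.1524
c = 32 / 0.148^0.1524 = 32 / 0.7475 = 42.81
A = (48/42.81)^(1/0.1524) ⇒ ln A = ln(1.121)/0.1524 = 0.7508
A = e^0.7508 ≈ 2.119 mi²

2.12 mi²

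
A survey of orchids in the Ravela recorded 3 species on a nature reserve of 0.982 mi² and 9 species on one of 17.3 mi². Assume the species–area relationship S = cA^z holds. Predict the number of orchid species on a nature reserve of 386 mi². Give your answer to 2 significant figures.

30

z = ln(9/3) / ln(17.3/0.982) = 1.0986 / 2.8689 = 0.3829
c = 3 / 0.982^0.3829 = 3 / 0.9931 = 3.021
S₃ = 3.021 × 386^0.3829 = 3.021 × 9.784 ≈ 29.56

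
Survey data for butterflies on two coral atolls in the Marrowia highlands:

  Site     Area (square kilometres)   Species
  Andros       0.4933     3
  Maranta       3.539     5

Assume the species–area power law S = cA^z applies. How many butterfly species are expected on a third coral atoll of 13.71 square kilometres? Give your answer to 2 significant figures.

7.1

z = ln(5/3) / ln(3.539/0.4933) = 0.5108 / 1.9705 = 0.2592
c = 3 / 0.4933^0.2592 = 3 / 0.8326 = 3.603
S₃ = 3.603 × 13.71^0.2592 = 3.603 × 1.971 ≈ 7.103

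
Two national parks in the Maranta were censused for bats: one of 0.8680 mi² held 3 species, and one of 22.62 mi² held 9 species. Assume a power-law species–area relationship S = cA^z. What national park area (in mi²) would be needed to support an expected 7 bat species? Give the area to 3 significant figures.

10.7 mi²

z = ln(9/3) / ln(22.62/0.868) = 1.0986 / 3.2604 = 0.3370
c = 3 / 0.868^0.3370 = 3 / 0.9534 = 3.147
A = (7/3.147)^(1/0.3370) ⇒ ln A = ln(2.225)/0.3370 = 2.3730
A = e^2.3730 ≈ 10.73 mi²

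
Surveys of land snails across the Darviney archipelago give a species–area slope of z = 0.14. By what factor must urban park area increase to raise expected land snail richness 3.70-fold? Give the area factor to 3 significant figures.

11400

(A₂/A₁)^0.14 = 3.7, so A₂/A₁ = 3.7^(1/0.14) = 3.7^7.143
ln(A₂/A₁) = ln 3.7 / 0.14 = 1.3083 / 0.14 = 9.3452
A₂/A₁ = e^9.3452 ≈ 11444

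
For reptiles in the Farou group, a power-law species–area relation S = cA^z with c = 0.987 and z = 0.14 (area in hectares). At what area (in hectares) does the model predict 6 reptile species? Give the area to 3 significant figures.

6 = 0.987 × A^0.14  ⇒  A^0.14 = 6/0.987 = 6.079
ln A = ln(6.079) / 0.14 = 1.8048 / 0.14 = 12.8917
A = e^12.8917 ≈ 397022 hectares

397000 hectares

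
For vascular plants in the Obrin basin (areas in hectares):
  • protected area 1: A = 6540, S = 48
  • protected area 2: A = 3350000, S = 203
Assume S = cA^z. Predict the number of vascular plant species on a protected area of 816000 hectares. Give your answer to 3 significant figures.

146

z = ln(203/48) / ln(3350000/6540) = 1.4420 / 6.2388 = 0.2311
c = 48 / 6540^0.2311 = 48 / 7.619 = 6.3
S₃ = 6.3 × 816000^0.2311 = 6.3 × 23.25 ≈ 146.5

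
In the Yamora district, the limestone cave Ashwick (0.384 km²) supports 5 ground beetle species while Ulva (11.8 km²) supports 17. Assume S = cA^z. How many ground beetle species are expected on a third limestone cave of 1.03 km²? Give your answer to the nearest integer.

7

z = ln(17/5) / ln(11.8/0.384) = 1.2238 / 3.4252 = 0.3573
c = 5 / 0.384^0.3573 = 5 / 0.7104 = 7.039
S₃ = 7.039 × 1.03^0.3573 = 7.039 × 1.011 ≈ 7.113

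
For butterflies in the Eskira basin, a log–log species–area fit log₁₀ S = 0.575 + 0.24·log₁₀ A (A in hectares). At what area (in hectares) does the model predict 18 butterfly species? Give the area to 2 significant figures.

680 hectares

18 = 3.758 × A^0.24  ⇒  A^0.24 = 18/3.758 = 4.789
ln A = ln(4.789) / 0.24 = 1.5664 / 0.24 = 6.5266
A = e^6.5266 ≈ 683.1 hectares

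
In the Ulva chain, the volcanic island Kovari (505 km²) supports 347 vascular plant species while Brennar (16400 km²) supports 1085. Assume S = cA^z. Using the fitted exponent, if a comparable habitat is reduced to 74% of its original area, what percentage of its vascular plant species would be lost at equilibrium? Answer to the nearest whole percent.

z = ln(1085/347) / ln(16400/505) = 1.1400 / 3.4805 = 0.3275
S_new/S_old = (A_new/A_old)^z = 0.74^0.3275 = exp(0.3275 × -0.3011) = 0.9061
Fraction lost = 1 − 0.9061 = 0.09392

9%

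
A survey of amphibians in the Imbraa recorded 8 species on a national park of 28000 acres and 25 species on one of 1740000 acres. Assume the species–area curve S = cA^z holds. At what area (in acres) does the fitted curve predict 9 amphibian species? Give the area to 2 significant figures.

43000 acres

z = ln(25/8) / ln(1740000/28000) = 1.1394 / 4.1294 = 0.2759
c = 8 / 28000^0.2759 = 8 / 16.87 = 0.4742
A = (9/0.4742)^(1/0.2759) ⇒ ln A = ln(18.98)/0.2759 = 10.6668
A = e^10.6668 ≈ 42908 acres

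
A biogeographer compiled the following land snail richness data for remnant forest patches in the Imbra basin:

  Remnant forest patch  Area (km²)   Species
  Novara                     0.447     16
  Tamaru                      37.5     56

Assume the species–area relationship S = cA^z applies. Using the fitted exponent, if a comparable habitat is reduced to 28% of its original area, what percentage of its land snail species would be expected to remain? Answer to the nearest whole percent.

z = ln(56/16) / ln(37.5/0.447) = 1.2528 / 4.4295 = 0.2828
S_new/S_old = (A_new/A_old)^z = 0.28^0.2828 = exp(0.2828 × -1.2730) = 0.6977

70%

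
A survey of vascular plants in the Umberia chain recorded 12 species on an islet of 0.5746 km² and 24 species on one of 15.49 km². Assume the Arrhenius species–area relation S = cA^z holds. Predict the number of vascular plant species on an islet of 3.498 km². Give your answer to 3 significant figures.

z = ln(24/12) / ln(15.49/0.5746) = 0.6931 / 3.2943 = 0.2104
c = 12 / 0.5746^0.2104 = 12 / 0.89 = 13.48
S₃ = 13.48 × 3.498^0.2104 = 13.48 × 1.301 ≈ 17.55

17.5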